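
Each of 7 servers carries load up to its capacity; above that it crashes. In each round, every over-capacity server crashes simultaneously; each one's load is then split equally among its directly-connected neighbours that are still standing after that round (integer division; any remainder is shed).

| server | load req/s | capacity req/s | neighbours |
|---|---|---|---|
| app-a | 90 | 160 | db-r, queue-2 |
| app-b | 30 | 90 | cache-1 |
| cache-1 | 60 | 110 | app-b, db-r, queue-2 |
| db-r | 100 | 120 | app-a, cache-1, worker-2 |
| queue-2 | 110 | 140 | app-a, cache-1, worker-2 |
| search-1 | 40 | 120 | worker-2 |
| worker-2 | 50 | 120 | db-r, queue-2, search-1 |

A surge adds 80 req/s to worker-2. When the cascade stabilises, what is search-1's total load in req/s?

83

Round 1 — worker-2 at 130 > 120. worker-2 crashes.
  worker-2 sheds 130 req/s to db-r, queue-2, search-1: 43 each (1 lost).
    db-r: 100+43 = 143 > 120
    queue-2: 110+43 = 153 > 140
    search-1: 40+43 = 83 ≤ 120
Round 2 — db-r, queue-2 crash.
  db-r sheds 143 req/s to app-a, cache-1: 71 each (1 lost).
    app-a: 90+71 = 161 > 160
    cache-1: 60+71 = 131 > 110
  queue-2 sheds 153 req/s to app-a, cache-1: 76 each (1 lost).
    app-a: 161+76 = 237 > 160
    cache-1: 131+76 = 207 > 110
Round 3 — app-a, cache-1 crash.
  app-a sheds 237 req/s: no online neighbours, lost.
  cache-1 sheds 207 req/s to app-b: 207 each.
    app-b: 30+207 = 237 > 90
Round 4 — app-b crashes.
  app-b sheds 237 req/s: no online neighbours, lost.
No further crashes.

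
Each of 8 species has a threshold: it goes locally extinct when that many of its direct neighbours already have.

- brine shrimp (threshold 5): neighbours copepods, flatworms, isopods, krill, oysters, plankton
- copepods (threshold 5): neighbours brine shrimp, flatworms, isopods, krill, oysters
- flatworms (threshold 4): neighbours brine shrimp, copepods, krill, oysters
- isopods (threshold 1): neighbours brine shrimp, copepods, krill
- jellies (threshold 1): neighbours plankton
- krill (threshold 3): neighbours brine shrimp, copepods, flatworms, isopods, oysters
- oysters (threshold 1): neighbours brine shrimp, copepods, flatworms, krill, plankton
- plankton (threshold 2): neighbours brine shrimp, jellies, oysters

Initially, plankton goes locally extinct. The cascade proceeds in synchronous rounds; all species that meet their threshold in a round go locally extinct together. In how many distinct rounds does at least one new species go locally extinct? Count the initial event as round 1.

Round 1 — plankton goes locally extinct (initial).
Round 2 — checking thresholds:
  brine shrimp: 1 of 6 neighbours < 5, below threshold.
  jellies: 1 of 1 neighbours ≥ 1, goes locally extinct.
  oysters: 1 of 5 neighbours ≥ 1, goes locally extinct.
Round 3 — no new extinctions; cascade stops.

2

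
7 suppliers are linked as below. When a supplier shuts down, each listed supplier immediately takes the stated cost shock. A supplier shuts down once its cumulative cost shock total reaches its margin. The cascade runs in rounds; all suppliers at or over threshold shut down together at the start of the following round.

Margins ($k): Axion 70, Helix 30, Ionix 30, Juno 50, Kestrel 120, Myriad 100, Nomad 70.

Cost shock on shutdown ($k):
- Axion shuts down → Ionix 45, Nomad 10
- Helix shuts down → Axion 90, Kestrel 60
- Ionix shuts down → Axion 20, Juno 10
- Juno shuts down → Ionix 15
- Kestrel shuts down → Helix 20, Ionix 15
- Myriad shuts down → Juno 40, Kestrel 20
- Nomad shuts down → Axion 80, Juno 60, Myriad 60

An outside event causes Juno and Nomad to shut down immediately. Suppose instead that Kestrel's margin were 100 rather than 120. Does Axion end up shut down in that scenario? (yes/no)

yes

With Kestrel's margin at 100:
Round 1 — Juno, Nomad shut down (initial).
  Axion: +80 → 80 ≥ 70
  Ionix: +15 → 15 < 30
  Myriad: +60 → 60 < 100
Round 2 — Axion shuts down.
  Ionix: +45 → 60 ≥ 30
Round 3 — Ionix shuts down.
No further shutdowns.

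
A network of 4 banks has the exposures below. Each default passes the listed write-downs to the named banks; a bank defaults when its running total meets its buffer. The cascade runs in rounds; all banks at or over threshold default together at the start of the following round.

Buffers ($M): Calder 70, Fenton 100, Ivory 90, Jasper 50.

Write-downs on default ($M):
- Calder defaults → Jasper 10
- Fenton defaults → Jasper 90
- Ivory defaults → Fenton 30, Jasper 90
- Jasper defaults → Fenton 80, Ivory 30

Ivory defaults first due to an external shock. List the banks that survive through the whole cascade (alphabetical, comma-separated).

Calder

Round 1 — Ivory defaults (initial).
  Fenton: +30 → 30 < 100
  Jasper: +90 → 90 ≥ 50
Round 2 — Jasper defaults.
  Fenton: +80 → 110 ≥ 100
Round 3 — Fenton defaults.
No further defaults.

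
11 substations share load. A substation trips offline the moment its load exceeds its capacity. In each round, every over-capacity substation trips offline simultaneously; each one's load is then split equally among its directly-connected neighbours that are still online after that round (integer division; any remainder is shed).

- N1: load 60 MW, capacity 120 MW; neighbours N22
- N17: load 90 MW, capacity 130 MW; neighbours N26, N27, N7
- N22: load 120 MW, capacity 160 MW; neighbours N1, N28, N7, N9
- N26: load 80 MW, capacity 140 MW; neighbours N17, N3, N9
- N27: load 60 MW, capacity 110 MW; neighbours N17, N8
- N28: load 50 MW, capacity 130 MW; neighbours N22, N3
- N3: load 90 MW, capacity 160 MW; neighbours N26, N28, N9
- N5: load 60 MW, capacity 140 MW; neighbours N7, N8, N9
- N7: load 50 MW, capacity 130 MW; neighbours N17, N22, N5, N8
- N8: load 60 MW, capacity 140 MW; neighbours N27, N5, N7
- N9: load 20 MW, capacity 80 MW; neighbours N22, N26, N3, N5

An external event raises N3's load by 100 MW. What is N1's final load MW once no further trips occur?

Round 1 — N3 at 190 > 160. N3 trips offline.
  N3 sheds 190 MW to N26, N28, N9: 63 each (1 lost).
    N26: 80+63 = 143 > 140
    N28: 50+63 = 113 ≤ 130
    N9: 20+63 = 83 > 80
Round 2 — N26, N9 trip offline.
  N26 sheds 143 MW to N17: 143 each.
    N17: 90+143 = 233 > 130
  N9 sheds 83 MW to N22, N5: 41 each (1 lost).
    N22: 120+41 = 161 > 160
    N5: 60+41 = 101 ≤ 140
Round 3 — N17, N22 trip offline.
  N17 sheds 233 MW to N27, N7: 116 each (1 lost).
    N27: 60+116 = 176 > 110
    N7: 50+116 = 166 > 130
  N22 sheds 161 MW to N1, N28, N7: 53 each (2 lost).
    N1: 60+53 = 113 ≤ 120
    N28: 113+53 = 166 > 130
    N7: 166+53 = 219 > 130
Round 4 — N27, N28, N7 trip offline.
  N27 sheds 176 MW to N8: 176 each.
    N8: 60+176 = 236 > 140
  N28 sheds 166 MW: no online neighbours, lost.
  N7 sheds 219 MW to N5, N8: 109 each (1 lost).
    N5: 101+109 = 210 > 140
    N8: 236+109 = 345 > 140
Round 5 — N5, N8 trip offline.
  N5 sheds 210 MW: no online neighbours, lost.
  N8 sheds 345 MW: no online neighbours, lost.
No further trips.

113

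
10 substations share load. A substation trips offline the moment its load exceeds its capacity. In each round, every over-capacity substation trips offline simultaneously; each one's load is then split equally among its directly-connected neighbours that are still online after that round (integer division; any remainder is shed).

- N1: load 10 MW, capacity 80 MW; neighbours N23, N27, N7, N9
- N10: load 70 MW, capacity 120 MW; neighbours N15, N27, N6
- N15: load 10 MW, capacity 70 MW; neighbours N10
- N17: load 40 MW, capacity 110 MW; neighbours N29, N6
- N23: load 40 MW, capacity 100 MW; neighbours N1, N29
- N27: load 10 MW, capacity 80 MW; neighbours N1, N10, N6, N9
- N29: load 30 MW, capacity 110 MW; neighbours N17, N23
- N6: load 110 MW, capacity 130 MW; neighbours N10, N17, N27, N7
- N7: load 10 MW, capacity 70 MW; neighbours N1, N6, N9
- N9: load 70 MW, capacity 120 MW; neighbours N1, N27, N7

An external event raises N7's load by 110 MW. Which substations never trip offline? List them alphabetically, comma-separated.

Round 1 — N7 at 120 > 70. N7 trips offline.
  N7 sheds 120 MW to N1, N6, N9: 40 each.
    N1: 10+40 = 50 ≤ 80
    N6: 110+40 = 150 > 130
    N9: 70+40 = 110 ≤ 120
Round 2 — N6 trips offline.
  N6 sheds 150 MW to N10, N17, N27: 50 each.
    N10: 70+50 = 120 ≤ 120
    N17: 40+50 = 90 ≤ 110
    N27: 10+50 = 60 ≤ 80
No further trips.

N1, N10, N15, N17, N23, N27, N29, N9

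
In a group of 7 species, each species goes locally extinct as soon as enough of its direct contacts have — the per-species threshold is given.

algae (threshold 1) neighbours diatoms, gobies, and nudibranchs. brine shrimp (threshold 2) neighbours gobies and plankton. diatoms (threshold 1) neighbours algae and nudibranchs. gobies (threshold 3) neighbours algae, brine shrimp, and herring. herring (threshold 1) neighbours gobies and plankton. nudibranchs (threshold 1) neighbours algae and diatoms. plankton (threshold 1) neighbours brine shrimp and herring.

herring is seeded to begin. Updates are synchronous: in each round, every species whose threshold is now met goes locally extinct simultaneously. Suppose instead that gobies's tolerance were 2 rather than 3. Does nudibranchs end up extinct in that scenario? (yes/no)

With gobies's tolerance at 2:
Round 1 — herring goes locally extinct (initial).
Round 2 — checking thresholds:
  gobies: 1 of 3 neighbours < 2, not yet.
  plankton: 1 of 2 neighbours ≥ 1, goes locally extinct.
Round 3 — no new extinctions; cascade stops.

no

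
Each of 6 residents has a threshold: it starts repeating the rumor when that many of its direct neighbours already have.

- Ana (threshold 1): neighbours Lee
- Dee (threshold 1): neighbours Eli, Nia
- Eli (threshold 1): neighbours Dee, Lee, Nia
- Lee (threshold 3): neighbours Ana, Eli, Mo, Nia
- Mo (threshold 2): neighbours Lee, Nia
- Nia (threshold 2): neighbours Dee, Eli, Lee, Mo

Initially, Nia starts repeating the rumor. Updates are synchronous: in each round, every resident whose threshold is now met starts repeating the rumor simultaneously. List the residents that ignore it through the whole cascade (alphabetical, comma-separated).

Ana, Lee, Mo

Round 1 — Nia starts repeating the rumor (initial).
Round 2 — checking thresholds:
  Dee: 1 of 2 neighbours ≥ 1, starts repeating the rumor.
  Eli: 1 of 3 neighbours ≥ 1, starts repeating the rumor.
  Lee: 1 of 4 neighbours < 3, holds.
  Mo: 1 of 2 neighbours < 2, holds.
Round 3 — no new spreads; cascade stops.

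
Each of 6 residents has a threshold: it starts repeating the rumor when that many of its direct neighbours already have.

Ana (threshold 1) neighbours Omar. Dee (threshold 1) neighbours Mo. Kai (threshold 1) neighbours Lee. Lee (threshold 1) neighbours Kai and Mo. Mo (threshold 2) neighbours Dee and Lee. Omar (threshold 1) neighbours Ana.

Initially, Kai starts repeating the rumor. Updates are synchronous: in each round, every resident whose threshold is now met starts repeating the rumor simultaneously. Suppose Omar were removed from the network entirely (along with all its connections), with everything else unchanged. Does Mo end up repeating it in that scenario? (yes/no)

With Omar removed:
Round 1 — Kai starts repeating the rumor (initial).
Round 2 — checking thresholds:
  Lee: 1 of 2 neighbours ≥ 1, starts repeating the rumor.
Round 3 — no new spreads; cascade stops.

no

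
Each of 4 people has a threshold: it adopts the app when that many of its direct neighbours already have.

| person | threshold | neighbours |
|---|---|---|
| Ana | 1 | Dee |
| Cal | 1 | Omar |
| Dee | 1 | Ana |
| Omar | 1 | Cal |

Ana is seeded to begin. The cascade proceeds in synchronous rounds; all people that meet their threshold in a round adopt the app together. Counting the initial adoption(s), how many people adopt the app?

2

Round 1 — Ana adopts the app (initial).
Round 2 — checking thresholds:
  Dee: 1 of 1 neighbours ≥ 1, adopts the app.
Round 3 — no new adoptions; cascade stops.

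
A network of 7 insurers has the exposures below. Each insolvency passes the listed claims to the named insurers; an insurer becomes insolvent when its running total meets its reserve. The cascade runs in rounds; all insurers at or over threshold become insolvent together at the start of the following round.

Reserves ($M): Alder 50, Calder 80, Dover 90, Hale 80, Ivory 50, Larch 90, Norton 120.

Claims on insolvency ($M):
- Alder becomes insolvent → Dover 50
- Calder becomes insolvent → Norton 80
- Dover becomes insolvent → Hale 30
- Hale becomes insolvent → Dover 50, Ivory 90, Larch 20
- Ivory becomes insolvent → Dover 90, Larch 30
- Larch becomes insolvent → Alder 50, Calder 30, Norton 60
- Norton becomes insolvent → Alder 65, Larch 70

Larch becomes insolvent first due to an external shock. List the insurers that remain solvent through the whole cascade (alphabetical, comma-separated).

Round 1 — Larch becomes insolvent (initial).
  Alder: +50 → 50 ≥ 50
  Calder: +30 → 30 < 80
  Norton: +60 → 60 < 120
Round 2 — Alder becomes insolvent.
  Dover: +50 → 50 < 90
No further insolvencies.

Calder, Dover, Hale, Ivory, Norton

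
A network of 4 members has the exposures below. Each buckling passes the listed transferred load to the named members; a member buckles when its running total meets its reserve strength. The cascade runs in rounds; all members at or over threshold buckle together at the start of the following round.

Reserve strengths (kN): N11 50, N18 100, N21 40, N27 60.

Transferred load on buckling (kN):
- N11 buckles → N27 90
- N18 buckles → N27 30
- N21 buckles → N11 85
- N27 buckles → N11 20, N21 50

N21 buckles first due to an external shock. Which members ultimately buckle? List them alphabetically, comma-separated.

Round 1 — N21 buckles (initial).
  N11: +85 → 85 ≥ 50
Round 2 — N11 buckles.
  N27: +90 → 90 ≥ 60
Round 3 — N27 buckles.
No further bucklings.

N11, N21, N27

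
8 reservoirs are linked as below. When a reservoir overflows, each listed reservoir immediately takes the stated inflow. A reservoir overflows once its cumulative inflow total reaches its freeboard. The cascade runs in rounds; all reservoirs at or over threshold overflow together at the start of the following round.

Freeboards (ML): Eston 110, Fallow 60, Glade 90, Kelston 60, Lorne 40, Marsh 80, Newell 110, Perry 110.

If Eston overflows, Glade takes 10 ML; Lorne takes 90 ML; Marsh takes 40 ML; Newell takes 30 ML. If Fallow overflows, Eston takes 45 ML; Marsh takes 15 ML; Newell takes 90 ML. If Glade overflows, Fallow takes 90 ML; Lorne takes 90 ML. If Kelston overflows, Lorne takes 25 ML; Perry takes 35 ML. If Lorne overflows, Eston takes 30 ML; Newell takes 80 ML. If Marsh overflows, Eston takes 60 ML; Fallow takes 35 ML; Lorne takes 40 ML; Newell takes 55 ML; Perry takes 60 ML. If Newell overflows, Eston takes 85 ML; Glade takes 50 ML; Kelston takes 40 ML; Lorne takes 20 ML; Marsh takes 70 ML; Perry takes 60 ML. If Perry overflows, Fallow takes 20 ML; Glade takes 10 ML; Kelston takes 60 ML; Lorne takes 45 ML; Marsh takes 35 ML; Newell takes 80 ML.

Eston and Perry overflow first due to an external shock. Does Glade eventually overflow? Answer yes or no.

no

Round 1 — Eston, Perry overflow (initial).
  Fallow: +20 → 20 < 60
  Glade: +10+10 → 20 < 90
  Kelston: +60 → 60 ≥ 60
  Lorne: +90+45 → 135 ≥ 40
  Marsh: +40+35 → 75 < 80
  Newell: +30+80 → 110 ≥ 110
Round 2 — Kelston, Lorne, Newell overflow.
  Glade: +50 → 70 < 90
  Marsh: +70 → 145 ≥ 80
Round 3 — Marsh overflows.
  Fallow: +35 → 55 < 60
No further overflows.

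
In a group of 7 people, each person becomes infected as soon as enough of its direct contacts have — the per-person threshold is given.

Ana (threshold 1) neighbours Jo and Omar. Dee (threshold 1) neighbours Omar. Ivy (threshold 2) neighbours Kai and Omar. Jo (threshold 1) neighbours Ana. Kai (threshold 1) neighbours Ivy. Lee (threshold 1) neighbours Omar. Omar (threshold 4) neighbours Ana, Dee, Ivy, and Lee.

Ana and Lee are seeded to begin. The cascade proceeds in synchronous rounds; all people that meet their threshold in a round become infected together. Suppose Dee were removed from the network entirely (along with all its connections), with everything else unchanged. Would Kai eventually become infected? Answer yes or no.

With Dee removed:
Round 1 — Ana, Lee become infected (initial).
Round 2 — checking thresholds:
  Jo: 1 of 1 neighbours ≥ 1, becomes infected.
  Omar: 2 of 3 neighbours < 4, not yet.
Round 3 — no new infections; cascade stops.

no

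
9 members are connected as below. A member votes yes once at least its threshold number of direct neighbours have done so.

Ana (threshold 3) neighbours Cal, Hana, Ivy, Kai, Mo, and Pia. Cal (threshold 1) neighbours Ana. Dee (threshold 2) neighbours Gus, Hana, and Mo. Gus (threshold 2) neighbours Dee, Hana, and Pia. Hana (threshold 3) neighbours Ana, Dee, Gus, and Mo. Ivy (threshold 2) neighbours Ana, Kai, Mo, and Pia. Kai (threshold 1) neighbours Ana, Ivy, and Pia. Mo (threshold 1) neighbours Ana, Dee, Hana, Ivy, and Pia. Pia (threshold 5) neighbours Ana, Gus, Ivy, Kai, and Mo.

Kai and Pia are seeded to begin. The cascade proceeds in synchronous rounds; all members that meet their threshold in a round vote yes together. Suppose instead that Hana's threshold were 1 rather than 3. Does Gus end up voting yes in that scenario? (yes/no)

With Hana's threshold at 1:
Round 1 — Kai, Pia vote yes (initial).
Round 2 — checking thresholds:
  Ana: 2 of 6 neighbours < 3, not yet.
  Gus: 1 of 3 neighbours < 2, not yet.
  Ivy: 2 of 4 neighbours ≥ 2, votes yes.
  Mo: 1 of 5 neighbours ≥ 1, votes yes.
Round 3 — checking thresholds:
  Ana: 4 of 6 neighbours ≥ 3, votes yes.
  Dee: 1 of 3 neighbours < 2, not yet.
  Gus: 1 of 3 neighbours < 2, not yet.
  Hana: 1 of 4 neighbours ≥ 1, votes yes.
Round 4 — checking thresholds:
  Cal: 1 of 1 neighbours ≥ 1, votes yes.
  Dee: 2 of 3 neighbours ≥ 2, votes yes.
  Gus: 2 of 3 neighbours ≥ 2, votes yes.
Round 5 — no new yes votes; cascade stops.

yes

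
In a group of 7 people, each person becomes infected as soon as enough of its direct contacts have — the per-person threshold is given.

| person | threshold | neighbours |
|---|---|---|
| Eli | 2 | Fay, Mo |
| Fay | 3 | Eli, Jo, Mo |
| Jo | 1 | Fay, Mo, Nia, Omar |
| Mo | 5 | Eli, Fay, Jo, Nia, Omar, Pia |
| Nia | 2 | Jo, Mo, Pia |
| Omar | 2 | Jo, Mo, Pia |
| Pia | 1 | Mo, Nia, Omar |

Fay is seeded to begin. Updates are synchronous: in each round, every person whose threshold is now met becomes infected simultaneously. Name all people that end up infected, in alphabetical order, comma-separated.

Fay, Jo

Round 1 — Fay becomes infected (initial).
Round 2 — checking thresholds:
  Eli: 1 of 2 neighbours < 2, holds.
  Jo: 1 of 4 neighbours ≥ 1, becomes infected.
  Mo: 1 of 6 neighbours < 5, holds.
Round 3 — no new infections; cascade stops.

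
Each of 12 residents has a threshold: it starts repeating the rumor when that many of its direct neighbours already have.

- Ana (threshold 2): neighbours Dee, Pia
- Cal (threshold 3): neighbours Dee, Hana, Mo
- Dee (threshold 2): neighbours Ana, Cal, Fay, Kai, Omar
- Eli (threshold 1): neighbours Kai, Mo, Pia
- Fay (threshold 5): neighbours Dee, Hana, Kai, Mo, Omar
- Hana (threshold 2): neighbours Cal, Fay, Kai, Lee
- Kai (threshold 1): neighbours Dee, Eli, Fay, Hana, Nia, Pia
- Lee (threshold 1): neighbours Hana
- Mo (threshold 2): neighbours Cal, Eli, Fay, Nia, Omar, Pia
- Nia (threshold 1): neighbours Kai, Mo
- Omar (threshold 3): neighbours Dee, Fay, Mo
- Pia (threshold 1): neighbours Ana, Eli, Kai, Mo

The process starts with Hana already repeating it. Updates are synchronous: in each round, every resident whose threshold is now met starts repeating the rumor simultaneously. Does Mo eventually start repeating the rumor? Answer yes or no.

Round 1 — Hana starts repeating the rumor (initial).
Round 2 — checking thresholds:
  Cal: 1 of 3 neighbours < 3, not yet.
  Fay: 1 of 5 neighbours < 5, not yet.
  Kai: 1 of 6 neighbours ≥ 1, starts repeating the rumor.
  Lee: 1 of 1 neighbours ≥ 1, starts repeating the rumor.
Round 3 — checking thresholds:
  Cal: 1 of 3 neighbours < 3, not yet.
  Dee: 1 of 5 neighbours < 2, not yet.
  Eli: 1 of 3 neighbours ≥ 1, starts repeating the rumor.
  Fay: 2 of 5 neighbours < 5, not yet.
  Nia: 1 of 2 neighbours ≥ 1, starts repeating the rumor.
  Pia: 1 of 4 neighbours ≥ 1, starts repeating the rumor.
Round 4 — checking thresholds:
  Ana: 1 of 2 neighbours < 2, not yet.
  Cal: 1 of 3 neighbours < 3, not yet.
  Dee: 1 of 5 neighbours < 2, not yet.
  Fay: 2 of 5 neighbours < 5, not yet.
  Mo: 3 of 6 neighbours ≥ 2, starts repeating the rumor.
Round 5 — no new spreads; cascade stops.

yes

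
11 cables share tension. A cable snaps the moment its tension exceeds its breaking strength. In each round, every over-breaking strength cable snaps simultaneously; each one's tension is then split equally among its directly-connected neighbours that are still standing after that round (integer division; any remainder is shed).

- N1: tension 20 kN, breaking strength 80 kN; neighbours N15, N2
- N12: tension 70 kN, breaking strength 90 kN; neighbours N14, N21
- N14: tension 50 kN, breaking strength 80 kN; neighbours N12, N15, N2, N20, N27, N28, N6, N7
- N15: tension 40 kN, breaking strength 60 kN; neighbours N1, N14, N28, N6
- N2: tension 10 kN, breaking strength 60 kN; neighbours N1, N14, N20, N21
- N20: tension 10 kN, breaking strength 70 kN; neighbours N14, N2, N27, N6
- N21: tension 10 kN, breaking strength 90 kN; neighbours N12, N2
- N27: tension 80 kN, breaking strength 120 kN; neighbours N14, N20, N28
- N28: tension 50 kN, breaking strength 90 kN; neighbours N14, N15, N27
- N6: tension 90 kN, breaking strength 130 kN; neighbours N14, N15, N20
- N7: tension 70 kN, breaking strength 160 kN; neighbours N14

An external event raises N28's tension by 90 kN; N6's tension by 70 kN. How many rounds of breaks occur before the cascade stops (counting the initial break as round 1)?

Round 1 — N28 at 140 > 90; N6 at 160 > 130. N28, N6 snap.
  N28 sheds 140 kN to N14, N15, N27: 46 each (2 lost).
    N14: 50+46 = 96 > 80
    N15: 40+46 = 86 > 60
    N27: 80+46 = 126 > 120
  N6 sheds 160 kN to N14, N15, N20: 53 each (1 lost).
    N14: 96+53 = 149 > 80
    N15: 86+53 = 139 > 60
    N20: 10+53 = 63 ≤ 70
Round 2 — N14, N15, N27 snap.
  N14 sheds 149 kN to N12, N2, N20, N7: 37 each (1 lost).
    N12: 70+37 = 107 > 90
    N2: 10+37 = 47 ≤ 60
    N20: 63+37 = 100 > 70
    N7: 70+37 = 107 ≤ 160
  N15 sheds 139 kN to N1: 139 each.
    N1: 20+139 = 159 > 80
  N27 sheds 126 kN to N20: 126 each.
    N20: 100+126 = 226 > 70
Round 3 — N1, N12, N20 snap.
  N1 sheds 159 kN to N2: 159 each.
    N2: 47+159 = 206 > 60
  N12 sheds 107 kN to N21: 107 each.
    N21: 10+107 = 117 > 90
  N20 sheds 226 kN to N2: 226 each.
    N2: 206+226 = 432 > 60
Round 4 — N2, N21 snap.
  N2 sheds 432 kN: no online neighbours, lost.
  N21 sheds 117 kN: no online neighbours, lost.
No further breaks.

4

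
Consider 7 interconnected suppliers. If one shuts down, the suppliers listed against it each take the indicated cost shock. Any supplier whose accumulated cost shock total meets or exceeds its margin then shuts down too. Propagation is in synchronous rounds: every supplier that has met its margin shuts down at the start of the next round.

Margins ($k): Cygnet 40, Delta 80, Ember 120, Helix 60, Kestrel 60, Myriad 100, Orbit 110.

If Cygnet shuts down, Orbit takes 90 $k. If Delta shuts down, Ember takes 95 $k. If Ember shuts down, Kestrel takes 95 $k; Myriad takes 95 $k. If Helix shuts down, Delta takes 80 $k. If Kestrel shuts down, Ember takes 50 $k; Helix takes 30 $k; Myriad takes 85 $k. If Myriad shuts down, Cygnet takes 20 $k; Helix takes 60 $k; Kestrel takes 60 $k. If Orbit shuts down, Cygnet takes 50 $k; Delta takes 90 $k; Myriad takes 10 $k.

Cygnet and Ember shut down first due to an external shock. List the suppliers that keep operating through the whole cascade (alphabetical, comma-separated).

Orbit

Round 1 — Cygnet, Ember shut down (initial).
  Kestrel: +95 → 95 ≥ 60
  Myriad: +95 → 95 < 100
  Orbit: +90 → 90 < 110
Round 2 — Kestrel shuts down.
  Helix: +30 → 30 < 60
  Myriad: +85 → 180 ≥ 100
Round 3 — Myriad shuts down.
  Helix: +60 → 90 ≥ 60
Round 4 — Helix shuts down.
  Delta: +80 → 80 ≥ 80
Round 5 — Delta shuts down.
No further shutdowns.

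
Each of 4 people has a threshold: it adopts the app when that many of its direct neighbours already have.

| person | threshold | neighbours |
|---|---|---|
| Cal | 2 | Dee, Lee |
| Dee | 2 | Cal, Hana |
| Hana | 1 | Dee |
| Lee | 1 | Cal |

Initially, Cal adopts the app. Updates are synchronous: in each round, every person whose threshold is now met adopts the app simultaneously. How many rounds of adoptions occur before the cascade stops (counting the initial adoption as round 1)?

2

Round 1 — Cal adopts the app (initial).
Round 2 — checking thresholds:
  Dee: 1 of 2 neighbours < 2, below threshold.
  Lee: 1 of 1 neighbours ≥ 1, adopts the app.
Round 3 — no new adoptions; cascade stops.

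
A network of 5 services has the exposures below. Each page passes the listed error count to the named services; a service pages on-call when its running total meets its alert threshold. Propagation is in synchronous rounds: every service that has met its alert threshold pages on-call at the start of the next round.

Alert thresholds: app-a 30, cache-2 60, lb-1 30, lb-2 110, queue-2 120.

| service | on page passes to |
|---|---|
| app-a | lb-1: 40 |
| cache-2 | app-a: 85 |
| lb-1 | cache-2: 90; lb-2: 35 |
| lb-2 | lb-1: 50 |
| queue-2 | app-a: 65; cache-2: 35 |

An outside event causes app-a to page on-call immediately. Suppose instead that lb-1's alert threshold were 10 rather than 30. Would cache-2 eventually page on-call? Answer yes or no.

With lb-1's alert threshold at 10:
Round 1 — app-a pages on-call (initial).
  lb-1: +40 → 40 ≥ 10
Round 2 — lb-1 pages on-call.
  cache-2: +90 → 90 ≥ 60
  lb-2: +35 → 35 < 110
Round 3 — cache-2 pages on-call.
No further pages.

yes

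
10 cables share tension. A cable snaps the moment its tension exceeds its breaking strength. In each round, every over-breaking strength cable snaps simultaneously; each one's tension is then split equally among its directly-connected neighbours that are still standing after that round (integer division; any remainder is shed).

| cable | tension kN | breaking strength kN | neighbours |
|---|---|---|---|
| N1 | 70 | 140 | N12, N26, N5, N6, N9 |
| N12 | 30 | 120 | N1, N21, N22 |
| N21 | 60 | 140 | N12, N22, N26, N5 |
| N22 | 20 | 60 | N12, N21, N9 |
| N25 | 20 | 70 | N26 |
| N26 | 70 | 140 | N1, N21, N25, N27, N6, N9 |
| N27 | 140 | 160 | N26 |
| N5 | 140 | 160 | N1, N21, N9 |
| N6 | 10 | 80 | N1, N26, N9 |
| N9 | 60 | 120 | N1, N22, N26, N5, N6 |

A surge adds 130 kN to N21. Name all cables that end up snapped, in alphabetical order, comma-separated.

N1, N12, N21, N22, N25, N26, N27, N5, N6, N9

Round 1 — N21 at 190 > 140. N21 snaps.
  N21 sheds 190 kN to N12, N22, N26, N5: 47 each (2 lost).
    N12: 30+47 = 77 ≤ 120
    N22: 20+47 = 67 > 60
    N26: 70+47 = 117 ≤ 140
    N5: 140+47 = 187 > 160
Round 2 — N22, N5 snap.
  N22 sheds 67 kN to N12, N9: 33 each (1 lost).
    N12: 77+33 = 110 ≤ 120
    N9: 60+33 = 93 ≤ 120
  N5 sheds 187 kN to N1, N9: 93 each (1 lost).
    N1: 70+93 = 163 > 140
    N9: 93+93 = 186 > 120
Round 3 — N1, N9 snap.
  N1 sheds 163 kN to N12, N26, N6: 54 each (1 lost).
    N12: 110+54 = 164 > 120
    N26: 117+54 = 171 > 140
    N6: 10+54 = 64 ≤ 80
  N9 sheds 186 kN to N26, N6: 93 each.
    N26: 171+93 = 264 > 140
    N6: 64+93 = 157 > 80
Round 4 — N12, N26, N6 snap.
  N12 sheds 164 kN: no online neighbours, lost.
  N26 sheds 264 kN to N25, N27: 132 each.
    N25: 20+132 = 152 > 70
    N27: 140+132 = 272 > 160
  N6 sheds 157 kN: no online neighbours, lost.
Round 5 — N25, N27 snap.
  N25 sheds 152 kN: no online neighbours, lost.
  N27 sheds 272 kN: no online neighbours, lost.
No further breaks.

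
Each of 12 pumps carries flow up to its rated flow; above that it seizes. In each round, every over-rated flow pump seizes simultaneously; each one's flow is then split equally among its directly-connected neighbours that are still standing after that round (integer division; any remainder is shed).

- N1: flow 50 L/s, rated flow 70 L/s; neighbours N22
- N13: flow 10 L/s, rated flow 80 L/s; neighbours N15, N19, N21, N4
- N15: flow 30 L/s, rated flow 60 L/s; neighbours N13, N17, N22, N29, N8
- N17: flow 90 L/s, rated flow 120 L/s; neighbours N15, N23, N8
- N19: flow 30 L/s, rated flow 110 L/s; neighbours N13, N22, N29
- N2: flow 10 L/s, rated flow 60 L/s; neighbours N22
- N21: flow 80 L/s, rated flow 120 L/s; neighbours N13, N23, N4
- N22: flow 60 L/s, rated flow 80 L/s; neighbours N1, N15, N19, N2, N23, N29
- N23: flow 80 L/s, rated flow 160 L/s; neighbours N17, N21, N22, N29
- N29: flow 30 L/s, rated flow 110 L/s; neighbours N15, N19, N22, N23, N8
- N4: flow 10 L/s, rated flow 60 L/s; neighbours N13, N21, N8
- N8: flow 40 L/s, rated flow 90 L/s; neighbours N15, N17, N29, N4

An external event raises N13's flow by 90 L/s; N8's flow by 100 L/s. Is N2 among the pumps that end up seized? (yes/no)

Round 1 — N13 at 100 > 80; N8 at 140 > 90. N13, N8 seize.
  N13 sheds 100 L/s to N15, N19, N21, N4: 25 each.
    N15: 30+25 = 55 ≤ 60
    N19: 30+25 = 55 ≤ 110
    N21: 80+25 = 105 ≤ 120
    N4: 10+25 = 35 ≤ 60
  N8 sheds 140 L/s to N15, N17, N29, N4: 35 each.
    N15: 55+35 = 90 > 60
    N17: 90+35 = 125 > 120
    N29: 30+35 = 65 ≤ 110
    N4: 35+35 = 70 > 60
Round 2 — N15, N17, N4 seize.
  N15 sheds 90 L/s to N22, N29: 45 each.
    N22: 60+45 = 105 > 80
    N29: 65+45 = 110 ≤ 110
  N17 sheds 125 L/s to N23: 125 each.
    N23: 80+125 = 205 > 160
  N4 sheds 70 L/s to N21: 70 each.
    N21: 105+70 = 175 > 120
Round 3 — N21, N22, N23 seize.
  N21 sheds 175 L/s: no online neighbours, lost.
  N22 sheds 105 L/s to N1, N19, N2, N29: 26 each (1 lost).
    N1: 50+26 = 76 > 70
    N19: 55+26 = 81 ≤ 110
    N2: 10+26 = 36 ≤ 60
    N29: 110+26 = 136 > 110
  N23 sheds 205 L/s to N29: 205 each.
    N29: 136+205 = 341 > 110
Round 4 — N1, N29 seize.
  N1 sheds 76 L/s: no online neighbours, lost.
  N29 sheds 341 L/s to N19: 341 each.
    N19: 81+341 = 422 > 110
Round 5 — N19 seizes.
  N19 sheds 422 L/s: no online neighbours, lost.
No further seizures.

no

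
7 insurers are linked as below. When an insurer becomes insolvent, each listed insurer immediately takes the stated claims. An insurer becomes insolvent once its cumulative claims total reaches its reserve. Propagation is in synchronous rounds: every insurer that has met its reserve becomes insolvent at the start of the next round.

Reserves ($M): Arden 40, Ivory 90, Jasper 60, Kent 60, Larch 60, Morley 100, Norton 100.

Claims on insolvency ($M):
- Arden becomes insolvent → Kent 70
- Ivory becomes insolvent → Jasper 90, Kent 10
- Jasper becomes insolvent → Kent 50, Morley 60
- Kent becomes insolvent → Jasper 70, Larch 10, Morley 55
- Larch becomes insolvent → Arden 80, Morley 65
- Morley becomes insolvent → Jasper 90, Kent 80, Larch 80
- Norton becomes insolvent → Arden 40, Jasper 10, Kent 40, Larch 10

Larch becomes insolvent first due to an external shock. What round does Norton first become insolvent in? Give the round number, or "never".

never

Round 1 — Larch becomes insolvent (initial).
  Arden: +80 → 80 ≥ 40
  Morley: +65 → 65 < 100
Round 2 — Arden becomes insolvent.
  Kent: +70 → 70 ≥ 60
Round 3 — Kent becomes insolvent.
  Jasper: +70 → 70 ≥ 60
  Morley: +55 → 120 ≥ 100
Round 4 — Jasper, Morley become insolvent.
No further insolvencies.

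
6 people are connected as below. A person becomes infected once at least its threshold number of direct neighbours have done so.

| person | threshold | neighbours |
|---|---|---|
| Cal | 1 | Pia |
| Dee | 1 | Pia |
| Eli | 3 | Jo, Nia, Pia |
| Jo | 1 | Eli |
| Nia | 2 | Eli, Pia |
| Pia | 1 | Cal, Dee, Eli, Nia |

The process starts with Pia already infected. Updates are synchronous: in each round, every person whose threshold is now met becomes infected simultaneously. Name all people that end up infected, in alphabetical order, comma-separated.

Cal, Dee, Pia

Round 1 — Pia becomes infected (initial).
Round 2 — checking thresholds:
  Cal: 1 of 1 neighbours ≥ 1, becomes infected.
  Dee: 1 of 1 neighbours ≥ 1, becomes infected.
  Eli: 1 of 3 neighbours < 3, below threshold.
  Nia: 1 of 2 neighbours < 2, below threshold.
Round 3 — no new infections; cascade stops.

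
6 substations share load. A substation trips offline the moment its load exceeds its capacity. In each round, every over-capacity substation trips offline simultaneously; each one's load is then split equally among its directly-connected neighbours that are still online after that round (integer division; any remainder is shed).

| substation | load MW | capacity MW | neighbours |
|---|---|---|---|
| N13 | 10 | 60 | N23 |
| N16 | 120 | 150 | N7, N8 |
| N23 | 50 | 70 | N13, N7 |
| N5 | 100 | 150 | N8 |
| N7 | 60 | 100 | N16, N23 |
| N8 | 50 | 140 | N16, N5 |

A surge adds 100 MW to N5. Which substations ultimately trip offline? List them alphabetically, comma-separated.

N13, N16, N23, N5, N7, N8

Round 1 — N5 at 200 > 150. N5 trips offline.
  N5 sheds 200 MW to N8: 200 each.
    N8: 50+200 = 250 > 140
Round 2 — N8 trips offline.
  N8 sheds 250 MW to N16: 250 each.
    N16: 120+250 = 370 > 150
Round 3 — N16 trips offline.
  N16 sheds 370 MW to N7: 370 each.
    N7: 60+370 = 430 > 100
Round 4 — N7 trips offline.
  N7 sheds 430 MW to N23: 430 each.
    N23: 50+430 = 480 > 70
Round 5 — N23 trips offline.
  N23 sheds 480 MW to N13: 480 each.
    N13: 10+480 = 490 > 60
Round 6 — N13 trips offline.
  N13 sheds 490 MW: no online neighbours, lost.
No further trips.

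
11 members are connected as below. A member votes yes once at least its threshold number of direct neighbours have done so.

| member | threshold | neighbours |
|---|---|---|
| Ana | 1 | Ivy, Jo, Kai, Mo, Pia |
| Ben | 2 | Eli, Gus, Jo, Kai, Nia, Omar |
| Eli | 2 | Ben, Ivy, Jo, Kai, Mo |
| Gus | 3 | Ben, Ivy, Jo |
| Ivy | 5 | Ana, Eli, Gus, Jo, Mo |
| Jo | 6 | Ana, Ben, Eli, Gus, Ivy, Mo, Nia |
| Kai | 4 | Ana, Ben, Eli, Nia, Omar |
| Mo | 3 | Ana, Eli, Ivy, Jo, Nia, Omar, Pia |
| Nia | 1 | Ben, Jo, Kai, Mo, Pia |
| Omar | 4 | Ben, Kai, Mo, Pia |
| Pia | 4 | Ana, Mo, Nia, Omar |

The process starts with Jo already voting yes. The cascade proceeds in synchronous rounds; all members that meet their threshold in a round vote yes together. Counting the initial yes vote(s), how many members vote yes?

7

Round 1 — Jo votes yes (initial).
Round 2 — checking thresholds:
  Ana: 1 of 5 neighbours ≥ 1, votes yes.
  Ben: 1 of 6 neighbours < 2, not yet.
  Eli: 1 of 5 neighbours < 2, not yet.
  Gus: 1 of 3 neighbours < 3, not yet.
  Ivy: 1 of 5 neighbours < 5, not yet.
  Mo: 1 of 7 neighbours < 3, not yet.
  Nia: 1 of 5 neighbours ≥ 1, votes yes.
Round 3 — checking thresholds:
  Ben: 2 of 6 neighbours ≥ 2, votes yes.
  Eli: 1 of 5 neighbours < 2, not yet.
  Gus: 1 of 3 neighbours < 3, not yet.
  Ivy: 2 of 5 neighbours < 5, not yet.
  Kai: 2 of 5 neighbours < 4, not yet.
  Mo: 3 of 7 neighbours ≥ 3, votes yes.
  Pia: 2 of 4 neighbours < 4, not yet.
Round 4 — checking thresholds:
  Eli: 3 of 5 neighbours ≥ 2, votes yes.
  Gus: 2 of 3 neighbours < 3, not yet.
  Ivy: 3 of 5 neighbours < 5, not yet.
  Kai: 3 of 5 neighbours < 4, not yet.
  Omar: 2 of 4 neighbours < 4, not yet.
  Pia: 3 of 4 neighbours < 4, not yet.
Round 5 — checking thresholds:
  Gus: 2 of 3 neighbours < 3, not yet.
  Ivy: 4 of 5 neighbours < 5, not yet.
  Kai: 4 of 5 neighbours ≥ 4, votes yes.
  Omar: 2 of 4 neighbours < 4, not yet.
  Pia: 3 of 4 neighbours < 4, not yet.
Round 6 — no new yes votes; cascade stops.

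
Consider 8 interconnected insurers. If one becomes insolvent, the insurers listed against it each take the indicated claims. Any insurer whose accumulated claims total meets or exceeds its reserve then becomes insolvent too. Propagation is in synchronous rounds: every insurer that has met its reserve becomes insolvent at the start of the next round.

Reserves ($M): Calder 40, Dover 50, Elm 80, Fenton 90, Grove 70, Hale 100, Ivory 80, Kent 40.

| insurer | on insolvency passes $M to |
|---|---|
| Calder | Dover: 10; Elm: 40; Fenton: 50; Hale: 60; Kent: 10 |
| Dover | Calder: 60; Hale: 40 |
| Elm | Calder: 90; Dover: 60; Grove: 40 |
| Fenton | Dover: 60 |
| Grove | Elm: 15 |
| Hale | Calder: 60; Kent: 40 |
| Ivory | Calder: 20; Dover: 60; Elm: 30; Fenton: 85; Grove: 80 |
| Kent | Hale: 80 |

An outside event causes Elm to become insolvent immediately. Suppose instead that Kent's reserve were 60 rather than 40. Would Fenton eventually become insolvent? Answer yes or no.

no

With Kent's reserve at 60:
Round 1 — Elm becomes insolvent (initial).
  Calder: +90 → 90 ≥ 40
  Dover: +60 → 60 ≥ 50
  Grove: +40 → 40 < 70
Round 2 — Calder, Dover become insolvent.
  Fenton: +50 → 50 < 90
  Hale: +60+40 → 100 ≥ 100
  Kent: +10 → 10 < 60
Round 3 — Hale becomes insolvent.
  Kent: +40 → 50 < 60
No further insolvencies.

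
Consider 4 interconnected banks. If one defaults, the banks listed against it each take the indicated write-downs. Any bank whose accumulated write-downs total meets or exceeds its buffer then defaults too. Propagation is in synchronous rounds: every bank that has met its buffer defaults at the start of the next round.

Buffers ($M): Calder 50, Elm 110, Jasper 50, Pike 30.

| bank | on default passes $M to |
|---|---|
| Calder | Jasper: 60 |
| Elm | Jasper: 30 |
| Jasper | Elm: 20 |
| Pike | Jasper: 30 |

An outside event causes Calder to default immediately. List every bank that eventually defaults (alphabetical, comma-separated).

Round 1 — Calder defaults (initial).
  Jasper: +60 → 60 ≥ 50
Round 2 — Jasper defaults.
  Elm: +20 → 20 < 110
No further defaults.

Calder, Jasper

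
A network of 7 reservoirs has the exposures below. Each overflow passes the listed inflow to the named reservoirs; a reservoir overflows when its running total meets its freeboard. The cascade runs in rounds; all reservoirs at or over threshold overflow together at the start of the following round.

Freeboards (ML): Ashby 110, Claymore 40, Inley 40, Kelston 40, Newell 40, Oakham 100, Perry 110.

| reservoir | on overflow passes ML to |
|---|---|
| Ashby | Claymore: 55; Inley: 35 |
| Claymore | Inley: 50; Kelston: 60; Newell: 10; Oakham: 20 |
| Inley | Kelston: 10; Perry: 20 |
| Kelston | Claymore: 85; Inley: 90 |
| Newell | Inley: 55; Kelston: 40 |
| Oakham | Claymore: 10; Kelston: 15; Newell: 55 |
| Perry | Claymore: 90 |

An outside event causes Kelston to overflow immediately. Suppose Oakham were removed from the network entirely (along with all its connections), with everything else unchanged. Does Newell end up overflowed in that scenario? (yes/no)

With Oakham removed:
Round 1 — Kelston overflows (initial).
  Claymore: +85 → 85 ≥ 40
  Inley: +90 → 90 ≥ 40
Round 2 — Claymore, Inley overflow.
  Newell: +10 → 10 < 40
  Perry: +20 → 20 < 110
No further overflows.

no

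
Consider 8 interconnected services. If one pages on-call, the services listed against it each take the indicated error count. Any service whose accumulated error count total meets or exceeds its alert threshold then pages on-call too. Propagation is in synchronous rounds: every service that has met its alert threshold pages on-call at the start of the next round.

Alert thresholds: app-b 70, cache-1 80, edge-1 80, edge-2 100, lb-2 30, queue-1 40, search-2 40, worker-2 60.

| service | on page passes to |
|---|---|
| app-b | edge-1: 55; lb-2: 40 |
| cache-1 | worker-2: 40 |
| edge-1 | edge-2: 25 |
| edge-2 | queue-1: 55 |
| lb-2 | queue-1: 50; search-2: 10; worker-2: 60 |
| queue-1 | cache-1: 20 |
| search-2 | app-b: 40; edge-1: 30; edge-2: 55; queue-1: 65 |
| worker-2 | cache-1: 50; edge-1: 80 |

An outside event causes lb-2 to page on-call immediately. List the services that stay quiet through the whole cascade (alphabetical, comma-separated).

app-b, cache-1, edge-2, search-2

Round 1 — lb-2 pages on-call (initial).
  queue-1: +50 → 50 ≥ 40
  search-2: +10 → 10 < 40
  worker-2: +60 → 60 ≥ 60
Round 2 — queue-1, worker-2 page on-call.
  cache-1: +20+50 → 70 < 80
  edge-1: +80 → 80 ≥ 80
Round 3 — edge-1 pages on-call.
  edge-2: +25 → 25 < 100
No further pages.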